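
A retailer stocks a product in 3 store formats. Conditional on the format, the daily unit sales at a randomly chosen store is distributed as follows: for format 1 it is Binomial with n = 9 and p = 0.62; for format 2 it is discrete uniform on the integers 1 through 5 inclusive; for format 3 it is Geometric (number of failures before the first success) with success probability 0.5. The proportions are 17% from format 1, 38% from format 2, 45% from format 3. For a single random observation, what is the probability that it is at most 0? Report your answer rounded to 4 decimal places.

0.2250

Conditional on each format, P(X ≤ 0): 1: 0.000165216; 2: 0; 3: 0.5.
By total probability, P(X ≤ 0) = 0.17·0.000165216 + 0.38·0 + 0.45·0.5 = 0.225028.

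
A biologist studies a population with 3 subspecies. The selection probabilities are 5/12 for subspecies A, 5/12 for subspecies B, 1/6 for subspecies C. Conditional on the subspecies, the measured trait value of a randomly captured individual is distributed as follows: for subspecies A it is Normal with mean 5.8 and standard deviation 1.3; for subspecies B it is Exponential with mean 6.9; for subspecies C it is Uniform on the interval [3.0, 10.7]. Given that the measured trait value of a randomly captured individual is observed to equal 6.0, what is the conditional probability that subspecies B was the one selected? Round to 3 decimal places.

0.146

Likelihoods f(6.0 | ·): A: 0.303268; B: 0.060744; C: 0.12987.
Posterior ∝ prior × likelihood. Numerator for B: 0.416667·0.060744 = 0.02531.
Normalizing constant: 0.416667·0.303268 + 0.416667·0.060744 + 0.166667·0.12987 = 0.173317.
P(B | observation) = 0.02531 / 0.173317 = 0.146033.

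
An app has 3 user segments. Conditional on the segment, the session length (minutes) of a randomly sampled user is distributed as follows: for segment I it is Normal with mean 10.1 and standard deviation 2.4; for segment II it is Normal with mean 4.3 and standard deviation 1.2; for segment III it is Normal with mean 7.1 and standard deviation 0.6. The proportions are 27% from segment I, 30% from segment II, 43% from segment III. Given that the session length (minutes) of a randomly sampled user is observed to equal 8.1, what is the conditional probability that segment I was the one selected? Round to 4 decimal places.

Likelihoods f(8.1 | ·): I: 0.117463; II: 0.00220915; III: 0.165795.
Posterior ∝ prior × likelihood. Numerator for I: 0.27·0.117463 = 0.0317151.
Normalizing constant: 0.27·0.117463 + 0.3·0.00220915 + 0.43·0.165795 = 0.10367.
P(I | observation) = 0.0317151 / 0.10367 = 0.305924.

0.3059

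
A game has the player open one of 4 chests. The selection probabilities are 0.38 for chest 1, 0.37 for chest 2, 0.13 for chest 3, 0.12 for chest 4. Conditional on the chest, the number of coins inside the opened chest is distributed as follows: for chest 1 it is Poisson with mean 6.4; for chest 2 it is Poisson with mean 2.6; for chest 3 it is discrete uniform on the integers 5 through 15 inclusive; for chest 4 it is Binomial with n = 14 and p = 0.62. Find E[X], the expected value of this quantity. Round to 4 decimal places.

Component means — 1: 6.4; 2: 2.6; 3: 10; 4: 8.68.
E[X] = 0.38·6.4 + 0.37·2.6 + 0.13·10 + 0.12·8.68 = 5.7356.

5.7356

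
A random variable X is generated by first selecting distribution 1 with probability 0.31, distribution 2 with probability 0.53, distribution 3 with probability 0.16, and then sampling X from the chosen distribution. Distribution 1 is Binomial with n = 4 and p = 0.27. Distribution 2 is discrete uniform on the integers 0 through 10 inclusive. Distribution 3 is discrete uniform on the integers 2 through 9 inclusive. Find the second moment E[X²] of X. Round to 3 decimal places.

24.836

For each component E[X²] = Var + (mean)², giving 1: 1.9548; 2: 35; 3: 35.5.
Overall E[X²] = 0.31·1.9548 + 0.53·35 + 0.16·35.5 = 24.836.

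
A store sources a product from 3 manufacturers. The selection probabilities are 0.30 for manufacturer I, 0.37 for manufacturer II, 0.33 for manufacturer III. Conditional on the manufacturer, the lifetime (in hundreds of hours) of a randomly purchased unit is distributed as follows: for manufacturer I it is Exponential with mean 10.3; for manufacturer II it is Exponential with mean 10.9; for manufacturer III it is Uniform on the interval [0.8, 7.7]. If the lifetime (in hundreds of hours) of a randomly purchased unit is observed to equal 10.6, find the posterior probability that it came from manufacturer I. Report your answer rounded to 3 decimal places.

0.448

Likelihoods f(10.6 | ·): I: 0.0346912; II: 0.0346922; III: 0.
Posterior ∝ prior × likelihood. Numerator for I: 0.3·0.0346912 = 0.0104074.
Normalizing constant: 0.3·0.0346912 + 0.37·0.0346922 + 0.33·0 = 0.0232435.
P(I | observation) = 0.0104074 / 0.0232435 = 0.447754.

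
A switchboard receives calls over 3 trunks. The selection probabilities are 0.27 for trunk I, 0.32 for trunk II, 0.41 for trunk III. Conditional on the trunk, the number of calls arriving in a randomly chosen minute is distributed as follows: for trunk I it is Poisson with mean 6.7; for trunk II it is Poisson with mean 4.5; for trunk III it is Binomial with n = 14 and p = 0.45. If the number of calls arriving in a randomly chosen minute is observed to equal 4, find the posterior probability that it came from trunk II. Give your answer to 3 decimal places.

Likelihoods P(X=4 | ·): I: 0.103351; II: 0.189808; III: 0.103971.
Posterior ∝ prior × likelihood. Numerator for II: 0.32·0.189808 = 0.0607384.
Normalizing constant: 0.27·0.103351 + 0.32·0.189808 + 0.41·0.103971 = 0.131271.
P(II | observation) = 0.0607384 / 0.131271 = 0.462694.

0.463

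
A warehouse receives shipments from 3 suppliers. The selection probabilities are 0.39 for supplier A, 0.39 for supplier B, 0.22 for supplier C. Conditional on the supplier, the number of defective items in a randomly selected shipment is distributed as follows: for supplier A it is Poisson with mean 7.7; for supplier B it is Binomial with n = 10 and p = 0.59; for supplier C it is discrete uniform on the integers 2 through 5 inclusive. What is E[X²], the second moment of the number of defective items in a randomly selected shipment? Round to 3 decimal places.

For each component E[X²] = Var + (mean)², giving A: 66.99; B: 37.229; C: 13.5.
Overall E[X²] = 0.39·66.99 + 0.39·37.229 + 0.22·13.5 = 43.6154.

43.615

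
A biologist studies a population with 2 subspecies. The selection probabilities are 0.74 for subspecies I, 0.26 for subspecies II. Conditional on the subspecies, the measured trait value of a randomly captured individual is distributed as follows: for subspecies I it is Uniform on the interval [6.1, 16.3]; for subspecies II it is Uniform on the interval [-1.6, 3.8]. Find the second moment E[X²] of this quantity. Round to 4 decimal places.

For each component E[X²] = Var + (mean)², giving I: 134.11; II: 3.64.
Overall E[X²] = 0.74·134.11 + 0.26·3.64 = 100.188.

100.1878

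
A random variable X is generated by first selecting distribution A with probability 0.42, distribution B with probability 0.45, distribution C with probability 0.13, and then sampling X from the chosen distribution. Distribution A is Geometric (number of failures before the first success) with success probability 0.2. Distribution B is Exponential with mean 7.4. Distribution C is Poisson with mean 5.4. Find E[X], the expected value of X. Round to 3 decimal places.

Component means — A: 4; B: 7.4; C: 5.4.
E[X] = 0.42·4 + 0.45·7.4 + 0.13·5.4 = 5.712.

5.712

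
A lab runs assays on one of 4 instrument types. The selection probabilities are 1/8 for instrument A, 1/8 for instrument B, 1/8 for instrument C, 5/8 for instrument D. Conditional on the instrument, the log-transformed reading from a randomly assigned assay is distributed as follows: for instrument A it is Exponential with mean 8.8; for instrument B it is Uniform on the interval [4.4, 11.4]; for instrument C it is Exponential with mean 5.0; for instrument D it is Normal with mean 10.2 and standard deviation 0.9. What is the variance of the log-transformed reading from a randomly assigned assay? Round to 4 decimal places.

Per component, A: μ=8.8, E[X²]=154.88; B: μ=7.9, E[X²]=66.4933; C: μ=5, E[X²]=50; D: μ=10.2, E[X²]=104.85.
E[X] = 0.125·8.8 + 0.125·7.9 + 0.125·5 + 0.625·10.2 = 9.0875.
E[X²] = 0.125·154.88 + 0.125·66.4933 + 0.125·50 + 0.625·104.85 = 99.4529.
Var(X) = E[X²] − (E[X])² = 99.4529 − 82.5827 = 16.8703.

16.8703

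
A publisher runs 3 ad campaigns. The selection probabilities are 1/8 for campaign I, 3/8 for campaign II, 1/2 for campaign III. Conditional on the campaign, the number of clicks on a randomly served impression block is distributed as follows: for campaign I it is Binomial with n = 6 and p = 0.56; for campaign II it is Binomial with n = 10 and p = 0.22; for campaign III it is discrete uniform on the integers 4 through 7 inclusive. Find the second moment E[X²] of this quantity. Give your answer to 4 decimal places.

For each component E[X²] = Var + (mean)², giving I: 12.768; II: 6.556; III: 31.5.
Overall E[X²] = 0.125·12.768 + 0.375·6.556 + 0.5·31.5 = 19.8045.

19.8045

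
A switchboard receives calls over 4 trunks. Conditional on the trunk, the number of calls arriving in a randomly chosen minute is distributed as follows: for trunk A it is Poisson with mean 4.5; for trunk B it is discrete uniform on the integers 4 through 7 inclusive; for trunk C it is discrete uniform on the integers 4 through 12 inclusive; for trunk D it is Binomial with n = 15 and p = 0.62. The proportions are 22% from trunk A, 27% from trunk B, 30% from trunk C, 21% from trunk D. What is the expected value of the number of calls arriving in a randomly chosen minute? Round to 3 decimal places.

Component means — A: 4.5; B: 5.5; C: 8; D: 9.3.
E[X] = 0.22·4.5 + 0.27·5.5 + 0.3·8 + 0.21·9.3 = 6.828.

6.828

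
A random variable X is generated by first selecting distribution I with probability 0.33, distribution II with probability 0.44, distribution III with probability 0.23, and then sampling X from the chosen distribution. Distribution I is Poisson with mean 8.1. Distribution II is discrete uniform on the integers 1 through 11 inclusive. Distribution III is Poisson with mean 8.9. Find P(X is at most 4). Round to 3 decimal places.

Conditional on each component, P(X ≤ 4): I: 0.0940485; II: 0.363636; III: 0.0584325.
By total probability, P(X ≤ 4) = 0.33·0.0940485 + 0.44·0.363636 + 0.23·0.0584325 = 0.204475.

0.204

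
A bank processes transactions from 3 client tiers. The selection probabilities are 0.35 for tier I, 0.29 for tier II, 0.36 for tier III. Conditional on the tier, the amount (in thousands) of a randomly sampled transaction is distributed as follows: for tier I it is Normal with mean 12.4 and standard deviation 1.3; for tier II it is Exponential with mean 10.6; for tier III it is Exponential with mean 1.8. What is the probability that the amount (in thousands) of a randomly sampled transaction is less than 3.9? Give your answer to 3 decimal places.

0.408

Conditional on each tier, P(X < 3.9): I: 3.10774e-11; II: 0.307831; III: 0.885441.
By total probability, P(X < 3.9) = 0.35·3.10774e-11 + 0.29·0.307831 + 0.36·0.885441 = 0.40803.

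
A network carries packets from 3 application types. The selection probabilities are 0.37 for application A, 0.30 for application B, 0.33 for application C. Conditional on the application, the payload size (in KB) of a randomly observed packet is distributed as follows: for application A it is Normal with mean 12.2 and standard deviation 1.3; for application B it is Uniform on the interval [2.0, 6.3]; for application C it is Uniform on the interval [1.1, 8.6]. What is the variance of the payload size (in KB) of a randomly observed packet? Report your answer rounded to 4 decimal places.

16.4722

Per component, A: μ=12.2, E[X²]=150.53; B: μ=4.15, E[X²]=18.7633; C: μ=4.85, E[X²]=28.21.
E[X] = 0.37·12.2 + 0.3·4.15 + 0.33·4.85 = 7.3595.
E[X²] = 0.37·150.53 + 0.3·18.7633 + 0.33·28.21 = 70.6344.
Var(X) = E[X²] − (E[X])² = 70.6344 − 54.1622 = 16.4722.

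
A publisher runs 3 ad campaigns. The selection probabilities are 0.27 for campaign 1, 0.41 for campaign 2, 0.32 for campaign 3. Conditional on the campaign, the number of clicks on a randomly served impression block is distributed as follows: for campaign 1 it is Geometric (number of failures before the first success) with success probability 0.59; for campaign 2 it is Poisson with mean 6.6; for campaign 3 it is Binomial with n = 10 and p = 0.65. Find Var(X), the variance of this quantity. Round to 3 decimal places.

Per component, 1: μ=0.694915, E[X²]=1.66073; 2: μ=6.6, E[X²]=50.16; 3: μ=6.5, E[X²]=44.525.
E[X] = 0.27·0.694915 + 0.41·6.6 + 0.32·6.5 = 4.97363.
E[X²] = 0.27·1.66073 + 0.41·50.16 + 0.32·44.525 = 35.262.
Var(X) = E[X²] − (E[X])² = 35.262 − 24.737 = 10.525.

10.525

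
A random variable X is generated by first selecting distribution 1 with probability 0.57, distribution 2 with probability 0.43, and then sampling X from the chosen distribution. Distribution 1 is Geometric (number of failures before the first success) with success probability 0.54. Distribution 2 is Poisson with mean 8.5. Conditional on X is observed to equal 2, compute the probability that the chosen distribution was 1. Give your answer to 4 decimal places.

0.9537

Likelihoods P(X=2 | ·): 1: 0.114264; 2: 0.00735029.
Posterior ∝ prior × likelihood. Numerator for 1: 0.57·0.114264 = 0.0651305.
Normalizing constant: 0.57·0.114264 + 0.43·0.00735029 = 0.0682911.
P(1 | observation) = 0.0651305 / 0.0682911 = 0.953718.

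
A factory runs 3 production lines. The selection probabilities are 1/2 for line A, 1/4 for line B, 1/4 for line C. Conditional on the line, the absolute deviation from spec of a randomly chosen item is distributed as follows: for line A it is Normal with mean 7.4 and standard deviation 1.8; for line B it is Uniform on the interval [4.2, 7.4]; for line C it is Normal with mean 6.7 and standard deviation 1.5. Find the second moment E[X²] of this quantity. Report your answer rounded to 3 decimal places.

For each component E[X²] = Var + (mean)², giving A: 58; B: 34.4933; C: 47.14.
Overall E[X²] = 0.5·58 + 0.25·34.4933 + 0.25·47.14 = 49.4083.

49.408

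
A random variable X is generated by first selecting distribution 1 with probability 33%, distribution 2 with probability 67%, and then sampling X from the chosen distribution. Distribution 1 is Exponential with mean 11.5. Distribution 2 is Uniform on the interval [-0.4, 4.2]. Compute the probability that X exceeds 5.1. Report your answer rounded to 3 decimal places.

Conditional on each component, P(X > 5.1): 1: 0.6418; 2: 0.
By total probability, P(X > 5.1) = 0.33·0.6418 + 0.67·0 = 0.211794.

0.212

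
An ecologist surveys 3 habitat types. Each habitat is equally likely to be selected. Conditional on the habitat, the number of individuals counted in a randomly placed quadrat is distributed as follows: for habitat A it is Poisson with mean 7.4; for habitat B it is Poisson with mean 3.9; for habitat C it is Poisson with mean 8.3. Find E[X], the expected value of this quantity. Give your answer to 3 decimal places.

6.533

Component means — A: 7.4; B: 3.9; C: 8.3.
E[X] = 0.333333·7.4 + 0.333333·3.9 + 0.333333·8.3 = 6.53333.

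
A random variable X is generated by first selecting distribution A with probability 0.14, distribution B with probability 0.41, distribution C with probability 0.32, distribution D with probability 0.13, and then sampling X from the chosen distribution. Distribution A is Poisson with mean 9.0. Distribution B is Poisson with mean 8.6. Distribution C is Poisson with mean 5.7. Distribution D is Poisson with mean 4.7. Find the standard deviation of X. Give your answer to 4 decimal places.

3.1639

Per component, A: μ=9, E[X²]=90; B: μ=8.6, E[X²]=82.56; C: μ=5.7, E[X²]=38.19; D: μ=4.7, E[X²]=26.79.
E[X] = 0.14·9 + 0.41·8.6 + 0.32·5.7 + 0.13·4.7 = 7.221.
E[X²] = 0.14·90 + 0.41·82.56 + 0.32·38.19 + 0.13·26.79 = 62.1531.
Var(X) = E[X²] − (E[X])² = 62.1531 − 52.1428 = 10.0103.
SD(X) = √10.0103 = 3.1639.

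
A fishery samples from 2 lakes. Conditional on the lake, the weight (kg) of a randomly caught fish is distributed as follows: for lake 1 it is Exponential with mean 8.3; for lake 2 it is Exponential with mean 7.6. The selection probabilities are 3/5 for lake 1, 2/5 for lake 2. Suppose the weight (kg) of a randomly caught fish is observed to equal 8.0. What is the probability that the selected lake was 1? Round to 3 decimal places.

Likelihoods f(8.0 | ·): 1: 0.0459542; 2: 0.0459234.
Posterior ∝ prior × likelihood. Numerator for 1: 0.6·0.0459542 = 0.0275725.
Normalizing constant: 0.6·0.0459542 + 0.4·0.0459234 = 0.0459419.
P(1 | observation) = 0.0275725 / 0.0459419 = 0.600161.

0.600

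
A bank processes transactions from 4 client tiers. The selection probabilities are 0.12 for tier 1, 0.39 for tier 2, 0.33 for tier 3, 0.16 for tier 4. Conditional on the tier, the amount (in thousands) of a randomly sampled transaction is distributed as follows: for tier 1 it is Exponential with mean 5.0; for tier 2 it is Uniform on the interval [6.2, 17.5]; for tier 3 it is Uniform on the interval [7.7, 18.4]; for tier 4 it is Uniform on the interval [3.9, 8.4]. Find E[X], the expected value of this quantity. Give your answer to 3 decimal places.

Component means — 1: 5; 2: 11.85; 3: 13.05; 4: 6.15.
E[X] = 0.12·5 + 0.39·11.85 + 0.33·13.05 + 0.16·6.15 = 10.512.

10.512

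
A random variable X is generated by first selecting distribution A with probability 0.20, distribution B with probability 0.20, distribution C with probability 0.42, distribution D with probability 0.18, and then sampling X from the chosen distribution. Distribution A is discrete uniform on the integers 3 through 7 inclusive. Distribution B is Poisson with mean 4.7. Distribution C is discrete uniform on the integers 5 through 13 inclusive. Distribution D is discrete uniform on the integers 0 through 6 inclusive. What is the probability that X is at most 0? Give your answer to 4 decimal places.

0.0275

Conditional on each component, P(X ≤ 0): A: 0; B: 0.00909528; C: 0; D: 0.142857.
By total probability, P(X ≤ 0) = 0.2·0 + 0.2·0.00909528 + 0.42·0 + 0.18·0.142857 = 0.0275333.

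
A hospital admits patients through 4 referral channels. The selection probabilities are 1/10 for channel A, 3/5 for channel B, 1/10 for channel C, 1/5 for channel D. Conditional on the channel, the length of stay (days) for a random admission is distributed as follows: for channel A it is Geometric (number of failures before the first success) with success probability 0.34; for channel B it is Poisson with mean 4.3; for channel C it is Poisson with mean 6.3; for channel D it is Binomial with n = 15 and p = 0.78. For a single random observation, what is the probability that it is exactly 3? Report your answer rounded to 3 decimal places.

0.125

Conditional on each channel, P(X = 3): A: 0.0977486; B: 0.179799; C: 0.0765271; D: 2.77567e-06.
By total probability, P(X = 3) = 0.1·0.0977486 + 0.6·0.179799 + 0.1·0.0765271 + 0.2·2.77567e-06 = 0.125308.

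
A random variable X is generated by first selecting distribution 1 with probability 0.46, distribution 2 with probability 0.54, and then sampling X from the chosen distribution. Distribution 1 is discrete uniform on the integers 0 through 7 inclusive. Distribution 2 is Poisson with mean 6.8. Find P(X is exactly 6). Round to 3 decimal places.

Conditional on each component, P(X = 6): 1: 0.125; 2: 0.152939.
By total probability, P(X = 6) = 0.46·0.125 + 0.54·0.152939 = 0.140087.

0.140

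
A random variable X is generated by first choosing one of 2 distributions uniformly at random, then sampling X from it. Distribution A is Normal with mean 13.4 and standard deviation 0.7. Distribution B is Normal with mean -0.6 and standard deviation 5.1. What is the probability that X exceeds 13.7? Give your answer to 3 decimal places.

Conditional on each component, P(X > 13.7): A: 0.334118; B: 0.00252426.
By total probability, P(X > 13.7) = 0.5·0.334118 + 0.5·0.00252426 = 0.168321.

0.168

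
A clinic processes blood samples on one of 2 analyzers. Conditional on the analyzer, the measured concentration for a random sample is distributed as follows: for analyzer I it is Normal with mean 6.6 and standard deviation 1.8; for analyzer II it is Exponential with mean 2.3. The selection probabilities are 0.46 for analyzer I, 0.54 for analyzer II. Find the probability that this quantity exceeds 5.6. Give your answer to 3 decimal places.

0.374

Conditional on each analyzer, P(X > 5.6): I: 0.710743; II: 0.0876168.
By total probability, P(X > 5.6) = 0.46·0.710743 + 0.54·0.0876168 = 0.374255.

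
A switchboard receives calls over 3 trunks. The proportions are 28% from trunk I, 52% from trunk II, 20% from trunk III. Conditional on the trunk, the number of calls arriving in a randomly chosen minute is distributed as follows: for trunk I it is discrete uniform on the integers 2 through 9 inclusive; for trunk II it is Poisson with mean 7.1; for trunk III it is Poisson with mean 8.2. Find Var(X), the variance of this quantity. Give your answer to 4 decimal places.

7.7088

Per component, I: μ=5.5, E[X²]=35.5; II: μ=7.1, E[X²]=57.51; III: μ=8.2, E[X²]=75.44.
E[X] = 0.28·5.5 + 0.52·7.1 + 0.2·8.2 = 6.872.
E[X²] = 0.28·35.5 + 0.52·57.51 + 0.2·75.44 = 54.9332.
Var(X) = E[X²] − (E[X])² = 54.9332 − 47.2244 = 7.70882.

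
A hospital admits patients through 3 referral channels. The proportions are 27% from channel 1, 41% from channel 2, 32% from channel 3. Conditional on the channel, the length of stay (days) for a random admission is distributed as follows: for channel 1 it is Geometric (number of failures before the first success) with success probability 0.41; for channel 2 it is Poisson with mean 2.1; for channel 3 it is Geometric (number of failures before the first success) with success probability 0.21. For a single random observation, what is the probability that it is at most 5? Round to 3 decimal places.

0.902

Conditional on each channel, P(X ≤ 5): 1: 0.957819; 2: 0.979551; 3: 0.756913.
By total probability, P(X ≤ 5) = 0.27·0.957819 + 0.41·0.979551 + 0.32·0.756913 = 0.902439.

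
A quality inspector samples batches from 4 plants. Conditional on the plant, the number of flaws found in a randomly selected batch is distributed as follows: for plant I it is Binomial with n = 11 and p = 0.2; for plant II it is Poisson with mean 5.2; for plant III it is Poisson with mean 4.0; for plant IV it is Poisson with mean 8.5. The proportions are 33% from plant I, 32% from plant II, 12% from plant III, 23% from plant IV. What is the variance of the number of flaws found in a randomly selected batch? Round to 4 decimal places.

10.1867

Per component, I: μ=2.2, E[X²]=6.6; II: μ=5.2, E[X²]=32.24; III: μ=4, E[X²]=20; IV: μ=8.5, E[X²]=80.75.
E[X] = 0.33·2.2 + 0.32·5.2 + 0.12·4 + 0.23·8.5 = 4.825.
E[X²] = 0.33·6.6 + 0.32·32.24 + 0.12·20 + 0.23·80.75 = 33.4673.
Var(X) = E[X²] − (E[X])² = 33.4673 − 23.2806 = 10.1867.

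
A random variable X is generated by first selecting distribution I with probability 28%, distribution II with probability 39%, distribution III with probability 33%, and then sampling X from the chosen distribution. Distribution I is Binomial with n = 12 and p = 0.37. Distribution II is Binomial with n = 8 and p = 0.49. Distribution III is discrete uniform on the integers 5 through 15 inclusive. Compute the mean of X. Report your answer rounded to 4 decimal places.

Component means — I: 4.44; II: 3.92; III: 10.
E[X] = 0.28·4.44 + 0.39·3.92 + 0.33·10 = 6.072.

6.0720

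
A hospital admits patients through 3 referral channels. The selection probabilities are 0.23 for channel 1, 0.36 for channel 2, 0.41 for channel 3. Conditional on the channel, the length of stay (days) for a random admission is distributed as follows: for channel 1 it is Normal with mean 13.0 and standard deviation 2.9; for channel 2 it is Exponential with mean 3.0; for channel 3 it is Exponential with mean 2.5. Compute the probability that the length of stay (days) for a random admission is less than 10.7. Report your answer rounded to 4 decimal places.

0.8033

Conditional on each channel, P(X < 10.7): 1: 0.213859; 2: 0.97175; 3: 0.986157.
By total probability, P(X < 10.7) = 0.23·0.213859 + 0.36·0.97175 + 0.41·0.986157 = 0.803342.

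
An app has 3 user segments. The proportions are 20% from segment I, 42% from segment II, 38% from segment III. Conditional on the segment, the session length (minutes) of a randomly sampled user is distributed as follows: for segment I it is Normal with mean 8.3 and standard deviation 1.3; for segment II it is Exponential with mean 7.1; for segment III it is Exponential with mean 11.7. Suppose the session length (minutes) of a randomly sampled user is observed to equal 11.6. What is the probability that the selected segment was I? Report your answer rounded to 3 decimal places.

0.094

Likelihoods f(11.6 | ·): I: 0.0122382; II: 0.027491; III: 0.0317126.
Posterior ∝ prior × likelihood. Numerator for I: 0.2·0.0122382 = 0.00244763.
Normalizing constant: 0.2·0.0122382 + 0.42·0.027491 + 0.38·0.0317126 = 0.0260446.
P(I | observation) = 0.00244763 / 0.0260446 = 0.0939784.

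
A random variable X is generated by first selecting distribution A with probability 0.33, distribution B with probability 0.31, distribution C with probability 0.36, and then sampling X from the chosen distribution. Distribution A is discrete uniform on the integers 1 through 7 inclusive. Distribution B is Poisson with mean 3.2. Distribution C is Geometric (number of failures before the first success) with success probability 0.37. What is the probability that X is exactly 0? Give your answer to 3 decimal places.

0.146

Conditional on each component, P(X = 0): A: 0; B: 0.0407622; C: 0.37.
By total probability, P(X = 0) = 0.33·0 + 0.31·0.0407622 + 0.36·0.37 = 0.145836.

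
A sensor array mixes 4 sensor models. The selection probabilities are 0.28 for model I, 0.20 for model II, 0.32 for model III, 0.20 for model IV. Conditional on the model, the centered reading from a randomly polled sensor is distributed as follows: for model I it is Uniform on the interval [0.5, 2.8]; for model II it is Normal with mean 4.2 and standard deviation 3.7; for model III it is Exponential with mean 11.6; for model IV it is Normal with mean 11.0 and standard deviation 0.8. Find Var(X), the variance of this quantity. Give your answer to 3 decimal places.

65.556

Per component, I: μ=1.65, E[X²]=3.16333; II: μ=4.2, E[X²]=31.33; III: μ=11.6, E[X²]=269.12; IV: μ=11, E[X²]=121.64.
E[X] = 0.28·1.65 + 0.2·4.2 + 0.32·11.6 + 0.2·11 = 7.214.
E[X²] = 0.28·3.16333 + 0.2·31.33 + 0.32·269.12 + 0.2·121.64 = 117.598.
Var(X) = E[X²] − (E[X])² = 117.598 − 52.0418 = 65.5563.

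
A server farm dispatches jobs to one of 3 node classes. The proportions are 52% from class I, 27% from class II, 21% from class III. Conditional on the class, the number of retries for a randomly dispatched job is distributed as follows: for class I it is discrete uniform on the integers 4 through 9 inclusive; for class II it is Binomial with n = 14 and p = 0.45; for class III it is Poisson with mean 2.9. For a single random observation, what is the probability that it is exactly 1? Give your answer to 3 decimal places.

Conditional on each class, P(X = 1): I: 0; II: 0.00265494; III: 0.159567.
By total probability, P(X = 1) = 0.52·0 + 0.27·0.00265494 + 0.21·0.159567 = 0.034226.

0.034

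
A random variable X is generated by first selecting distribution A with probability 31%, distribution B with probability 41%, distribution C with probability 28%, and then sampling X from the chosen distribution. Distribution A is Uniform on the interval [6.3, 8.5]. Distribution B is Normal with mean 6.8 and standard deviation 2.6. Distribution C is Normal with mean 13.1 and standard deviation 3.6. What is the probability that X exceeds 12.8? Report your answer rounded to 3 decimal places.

0.154

Conditional on each component, P(X > 12.8): A: 0; B: 0.0105081; C: 0.533207.
By total probability, P(X > 12.8) = 0.31·0 + 0.41·0.0105081 + 0.28·0.533207 = 0.153606.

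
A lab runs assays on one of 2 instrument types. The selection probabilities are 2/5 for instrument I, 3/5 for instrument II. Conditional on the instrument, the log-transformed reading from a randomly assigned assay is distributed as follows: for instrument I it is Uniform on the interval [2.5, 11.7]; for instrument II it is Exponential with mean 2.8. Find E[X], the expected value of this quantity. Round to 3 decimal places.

4.520

Component means — I: 7.1; II: 2.8.
E[X] = 0.4·7.1 + 0.6·2.8 = 4.52.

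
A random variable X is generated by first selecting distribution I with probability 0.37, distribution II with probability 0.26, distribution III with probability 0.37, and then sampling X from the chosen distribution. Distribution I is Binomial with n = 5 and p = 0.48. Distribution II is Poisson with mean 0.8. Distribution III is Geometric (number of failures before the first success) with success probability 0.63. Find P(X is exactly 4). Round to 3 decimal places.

0.057

Conditional on each component, P(X = 4): I: 0.138019; II: 0.00766855; III: 0.0118072.
By total probability, P(X = 4) = 0.37·0.138019 + 0.26·0.00766855 + 0.37·0.0118072 = 0.0574295.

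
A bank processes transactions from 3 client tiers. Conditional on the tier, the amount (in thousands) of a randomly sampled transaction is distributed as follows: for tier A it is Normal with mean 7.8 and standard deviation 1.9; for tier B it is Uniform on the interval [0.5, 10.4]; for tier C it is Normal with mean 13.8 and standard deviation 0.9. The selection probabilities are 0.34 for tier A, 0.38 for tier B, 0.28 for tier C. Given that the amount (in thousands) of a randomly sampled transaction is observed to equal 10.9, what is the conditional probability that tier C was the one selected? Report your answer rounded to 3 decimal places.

Likelihoods f(10.9 | ·): A: 0.0554753; B: 0; C: 0.00246655.
Posterior ∝ prior × likelihood. Numerator for C: 0.28·0.00246655 = 0.000690633.
Normalizing constant: 0.34·0.0554753 + 0.38·0 + 0.28·0.00246655 = 0.0195522.
P(C | observation) = 0.000690633 / 0.0195522 = 0.0353225.

0.035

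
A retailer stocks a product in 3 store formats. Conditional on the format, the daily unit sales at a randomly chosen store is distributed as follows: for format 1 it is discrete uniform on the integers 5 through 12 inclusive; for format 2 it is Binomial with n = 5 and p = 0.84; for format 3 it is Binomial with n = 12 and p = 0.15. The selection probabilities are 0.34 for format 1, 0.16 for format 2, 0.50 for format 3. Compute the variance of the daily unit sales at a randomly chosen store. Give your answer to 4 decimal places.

Per component, 1: μ=8.5, E[X²]=77.5; 2: μ=4.2, E[X²]=18.312; 3: μ=1.8, E[X²]=4.77.
E[X] = 0.34·8.5 + 0.16·4.2 + 0.5·1.8 = 4.462.
E[X²] = 0.34·77.5 + 0.16·18.312 + 0.5·4.77 = 31.6649.
Var(X) = E[X²] − (E[X])² = 31.6649 − 19.9094 = 11.7555.

11.7555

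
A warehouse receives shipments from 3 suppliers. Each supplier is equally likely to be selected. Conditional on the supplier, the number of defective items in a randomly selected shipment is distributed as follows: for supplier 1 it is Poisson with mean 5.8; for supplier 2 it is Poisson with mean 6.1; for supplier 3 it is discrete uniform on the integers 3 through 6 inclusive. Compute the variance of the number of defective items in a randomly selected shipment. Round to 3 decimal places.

Per component, 1: μ=5.8, E[X²]=39.44; 2: μ=6.1, E[X²]=43.31; 3: μ=4.5, E[X²]=21.5.
E[X] = 0.333333·5.8 + 0.333333·6.1 + 0.333333·4.5 = 5.46667.
E[X²] = 0.333333·39.44 + 0.333333·43.31 + 0.333333·21.5 = 34.75.
Var(X) = E[X²] − (E[X])² = 34.75 − 29.8844 = 4.86556.

4.866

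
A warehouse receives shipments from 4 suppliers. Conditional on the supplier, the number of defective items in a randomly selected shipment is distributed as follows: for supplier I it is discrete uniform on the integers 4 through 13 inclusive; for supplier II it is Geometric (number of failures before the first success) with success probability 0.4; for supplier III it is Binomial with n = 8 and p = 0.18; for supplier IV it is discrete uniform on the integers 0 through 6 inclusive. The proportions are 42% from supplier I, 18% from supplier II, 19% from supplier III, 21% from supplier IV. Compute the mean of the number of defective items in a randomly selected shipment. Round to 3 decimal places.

4.744

Component means — I: 8.5; II: 1.5; III: 1.44; IV: 3.
E[X] = 0.42·8.5 + 0.18·1.5 + 0.19·1.44 + 0.21·3 = 4.7436.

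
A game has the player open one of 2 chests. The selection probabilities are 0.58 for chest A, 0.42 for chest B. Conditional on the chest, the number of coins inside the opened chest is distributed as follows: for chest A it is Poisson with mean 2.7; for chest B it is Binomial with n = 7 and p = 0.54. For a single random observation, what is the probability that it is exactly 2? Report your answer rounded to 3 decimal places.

0.195

Conditional on each chest, P(X = 2): A: 0.244964; B: 0.126123.
By total probability, P(X = 2) = 0.58·0.244964 + 0.42·0.126123 = 0.195051.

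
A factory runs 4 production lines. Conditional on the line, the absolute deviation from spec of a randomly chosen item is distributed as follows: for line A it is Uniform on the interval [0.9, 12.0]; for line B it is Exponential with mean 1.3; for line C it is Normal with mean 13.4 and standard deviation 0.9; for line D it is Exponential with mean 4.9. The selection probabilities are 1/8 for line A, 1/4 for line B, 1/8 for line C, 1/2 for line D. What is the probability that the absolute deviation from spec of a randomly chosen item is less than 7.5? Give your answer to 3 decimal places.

0.715

Conditional on each line, P(X < 7.5): A: 0.594595; B: 0.996878; C: 2.77176e-11; D: 0.783597.
By total probability, P(X < 7.5) = 0.125·0.594595 + 0.25·0.996878 + 0.125·2.77176e-11 + 0.5·0.783597 = 0.715342.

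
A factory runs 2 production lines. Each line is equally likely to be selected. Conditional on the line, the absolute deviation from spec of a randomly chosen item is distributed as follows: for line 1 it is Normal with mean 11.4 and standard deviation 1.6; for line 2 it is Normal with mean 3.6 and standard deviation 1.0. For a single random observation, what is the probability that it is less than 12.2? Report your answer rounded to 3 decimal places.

0.846

Conditional on each line, P(X < 12.2): 1: 0.691462; 2: 1.
By total probability, P(X < 12.2) = 0.5·0.691462 + 0.5·1 = 0.845731.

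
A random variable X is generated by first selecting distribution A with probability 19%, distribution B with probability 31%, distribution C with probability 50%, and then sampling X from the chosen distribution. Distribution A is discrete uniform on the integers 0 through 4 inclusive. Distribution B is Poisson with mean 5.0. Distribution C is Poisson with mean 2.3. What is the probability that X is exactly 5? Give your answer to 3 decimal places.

0.081

Conditional on each component, P(X = 5): A: 0; B: 0.175467; C: 0.053775.
By total probability, P(X = 5) = 0.19·0 + 0.31·0.175467 + 0.5·0.053775 = 0.0812824.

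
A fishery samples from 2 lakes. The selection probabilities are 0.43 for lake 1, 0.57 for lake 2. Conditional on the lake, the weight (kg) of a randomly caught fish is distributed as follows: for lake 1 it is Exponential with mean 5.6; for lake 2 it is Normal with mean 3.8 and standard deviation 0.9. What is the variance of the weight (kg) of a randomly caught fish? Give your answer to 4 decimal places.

Per component, 1: μ=5.6, E[X²]=62.72; 2: μ=3.8, E[X²]=15.25.
E[X] = 0.43·5.6 + 0.57·3.8 = 4.574.
E[X²] = 0.43·62.72 + 0.57·15.25 = 35.6621.
Var(X) = E[X²] − (E[X])² = 35.6621 − 20.9215 = 14.7406.

14.7406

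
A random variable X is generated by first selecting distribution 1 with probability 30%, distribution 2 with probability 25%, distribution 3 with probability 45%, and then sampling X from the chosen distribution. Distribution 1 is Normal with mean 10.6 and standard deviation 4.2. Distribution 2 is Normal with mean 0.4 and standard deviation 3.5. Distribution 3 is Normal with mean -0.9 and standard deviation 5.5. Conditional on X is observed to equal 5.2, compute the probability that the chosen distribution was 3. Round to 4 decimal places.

Likelihoods f(5.2 | ·): 1: 0.0415626; 2: 0.044507; 3: 0.0392137.
Posterior ∝ prior × likelihood. Numerator for 3: 0.45·0.0392137 = 0.0176462.
Normalizing constant: 0.3·0.0415626 + 0.25·0.044507 + 0.45·0.0392137 = 0.0412417.
P(3 | observation) = 0.0176462 / 0.0412417 = 0.427872.

0.4279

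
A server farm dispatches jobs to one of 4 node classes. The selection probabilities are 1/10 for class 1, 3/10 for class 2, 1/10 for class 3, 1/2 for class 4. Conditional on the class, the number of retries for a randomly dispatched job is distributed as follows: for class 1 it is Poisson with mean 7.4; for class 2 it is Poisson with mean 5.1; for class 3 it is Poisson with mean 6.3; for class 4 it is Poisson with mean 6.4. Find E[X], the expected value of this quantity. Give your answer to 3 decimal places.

Component means — 1: 7.4; 2: 5.1; 3: 6.3; 4: 6.4.
E[X] = 0.1·7.4 + 0.3·5.1 + 0.1·6.3 + 0.5·6.4 = 6.1.

6.100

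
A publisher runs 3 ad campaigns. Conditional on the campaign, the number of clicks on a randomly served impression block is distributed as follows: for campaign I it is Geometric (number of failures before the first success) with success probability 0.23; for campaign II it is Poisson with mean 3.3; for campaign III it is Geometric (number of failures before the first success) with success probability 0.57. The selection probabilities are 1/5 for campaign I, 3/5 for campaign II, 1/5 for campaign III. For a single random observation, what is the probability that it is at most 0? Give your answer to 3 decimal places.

Conditional on each campaign, P(X ≤ 0): I: 0.23; II: 0.0368832; III: 0.57.
By total probability, P(X ≤ 0) = 0.2·0.23 + 0.6·0.0368832 + 0.2·0.57 = 0.18213.

0.182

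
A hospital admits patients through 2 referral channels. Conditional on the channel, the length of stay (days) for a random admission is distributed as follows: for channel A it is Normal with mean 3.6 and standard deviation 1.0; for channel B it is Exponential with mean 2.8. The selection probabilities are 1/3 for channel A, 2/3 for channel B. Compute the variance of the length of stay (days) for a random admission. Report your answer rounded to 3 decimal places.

5.702

Per component, A: μ=3.6, E[X²]=13.96; B: μ=2.8, E[X²]=15.68.
E[X] = 0.333333·3.6 + 0.666667·2.8 = 3.06667.
E[X²] = 0.333333·13.96 + 0.666667·15.68 = 15.1067.
Var(X) = E[X²] − (E[X])² = 15.1067 − 9.40444 = 5.70222.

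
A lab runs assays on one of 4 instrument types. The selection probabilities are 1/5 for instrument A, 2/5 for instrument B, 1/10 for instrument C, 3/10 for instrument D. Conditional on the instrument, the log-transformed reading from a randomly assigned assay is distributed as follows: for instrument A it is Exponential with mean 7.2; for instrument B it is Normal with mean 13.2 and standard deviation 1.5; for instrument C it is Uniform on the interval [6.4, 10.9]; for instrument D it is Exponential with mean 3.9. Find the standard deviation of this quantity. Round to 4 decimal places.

Per component, A: μ=7.2, E[X²]=103.68; B: μ=13.2, E[X²]=176.49; C: μ=8.65, E[X²]=76.51; D: μ=3.9, E[X²]=30.42.
E[X] = 0.2·7.2 + 0.4·13.2 + 0.1·8.65 + 0.3·3.9 = 8.755.
E[X²] = 0.2·103.68 + 0.4·176.49 + 0.1·76.51 + 0.3·30.42 = 108.109.
Var(X) = E[X²] − (E[X])² = 108.109 − 76.65 = 31.459.
SD(X) = √31.459 = 5.60883.

5.6088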